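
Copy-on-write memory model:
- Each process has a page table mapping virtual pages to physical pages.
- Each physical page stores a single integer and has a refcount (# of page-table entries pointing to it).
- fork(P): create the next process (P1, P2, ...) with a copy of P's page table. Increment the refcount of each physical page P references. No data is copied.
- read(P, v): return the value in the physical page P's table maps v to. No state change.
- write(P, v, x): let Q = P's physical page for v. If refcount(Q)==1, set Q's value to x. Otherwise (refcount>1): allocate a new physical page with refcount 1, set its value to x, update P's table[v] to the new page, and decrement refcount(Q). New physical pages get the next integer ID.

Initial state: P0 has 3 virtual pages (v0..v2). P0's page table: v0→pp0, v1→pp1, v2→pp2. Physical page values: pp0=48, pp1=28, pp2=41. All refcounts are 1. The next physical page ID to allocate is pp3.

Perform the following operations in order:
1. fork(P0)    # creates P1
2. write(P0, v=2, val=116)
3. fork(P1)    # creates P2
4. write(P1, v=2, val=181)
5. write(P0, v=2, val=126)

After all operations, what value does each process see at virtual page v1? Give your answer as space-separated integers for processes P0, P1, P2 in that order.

Answer: 28 28 28

Derivation:
Op 1: fork(P0) -> P1. 3 ppages; refcounts: pp0:2 pp1:2 pp2:2
Op 2: write(P0, v2, 116). refcount(pp2)=2>1 -> COPY to pp3. 4 ppages; refcounts: pp0:2 pp1:2 pp2:1 pp3:1
Op 3: fork(P1) -> P2. 4 ppages; refcounts: pp0:3 pp1:3 pp2:2 pp3:1
Op 4: write(P1, v2, 181). refcount(pp2)=2>1 -> COPY to pp4. 5 ppages; refcounts: pp0:3 pp1:3 pp2:1 pp3:1 pp4:1
Op 5: write(P0, v2, 126). refcount(pp3)=1 -> write in place. 5 ppages; refcounts: pp0:3 pp1:3 pp2:1 pp3:1 pp4:1
P0: v1 -> pp1 = 28
P1: v1 -> pp1 = 28
P2: v1 -> pp1 = 28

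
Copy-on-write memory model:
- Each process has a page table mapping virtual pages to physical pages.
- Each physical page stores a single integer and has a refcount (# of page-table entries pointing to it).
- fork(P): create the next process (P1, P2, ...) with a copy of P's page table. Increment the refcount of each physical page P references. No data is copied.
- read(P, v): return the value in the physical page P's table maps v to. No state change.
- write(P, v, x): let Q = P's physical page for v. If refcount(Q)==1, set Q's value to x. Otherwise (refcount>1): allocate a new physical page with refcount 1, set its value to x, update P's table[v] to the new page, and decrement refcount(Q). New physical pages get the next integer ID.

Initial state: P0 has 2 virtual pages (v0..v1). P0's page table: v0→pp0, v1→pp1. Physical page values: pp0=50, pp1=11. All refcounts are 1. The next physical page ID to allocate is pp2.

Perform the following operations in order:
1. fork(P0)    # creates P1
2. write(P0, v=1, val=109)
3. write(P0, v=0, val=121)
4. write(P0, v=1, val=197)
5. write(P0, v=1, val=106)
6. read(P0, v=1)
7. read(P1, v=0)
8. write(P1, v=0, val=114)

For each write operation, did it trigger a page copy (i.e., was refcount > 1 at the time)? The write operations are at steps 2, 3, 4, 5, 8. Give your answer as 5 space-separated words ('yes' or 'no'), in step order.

Op 1: fork(P0) -> P1. 2 ppages; refcounts: pp0:2 pp1:2
Op 2: write(P0, v1, 109). refcount(pp1)=2>1 -> COPY to pp2. 3 ppages; refcounts: pp0:2 pp1:1 pp2:1
Op 3: write(P0, v0, 121). refcount(pp0)=2>1 -> COPY to pp3. 4 ppages; refcounts: pp0:1 pp1:1 pp2:1 pp3:1
Op 4: write(P0, v1, 197). refcount(pp2)=1 -> write in place. 4 ppages; refcounts: pp0:1 pp1:1 pp2:1 pp3:1
Op 5: write(P0, v1, 106). refcount(pp2)=1 -> write in place. 4 ppages; refcounts: pp0:1 pp1:1 pp2:1 pp3:1
Op 6: read(P0, v1) -> 106. No state change.
Op 7: read(P1, v0) -> 50. No state change.
Op 8: write(P1, v0, 114). refcount(pp0)=1 -> write in place. 4 ppages; refcounts: pp0:1 pp1:1 pp2:1 pp3:1

yes yes no no no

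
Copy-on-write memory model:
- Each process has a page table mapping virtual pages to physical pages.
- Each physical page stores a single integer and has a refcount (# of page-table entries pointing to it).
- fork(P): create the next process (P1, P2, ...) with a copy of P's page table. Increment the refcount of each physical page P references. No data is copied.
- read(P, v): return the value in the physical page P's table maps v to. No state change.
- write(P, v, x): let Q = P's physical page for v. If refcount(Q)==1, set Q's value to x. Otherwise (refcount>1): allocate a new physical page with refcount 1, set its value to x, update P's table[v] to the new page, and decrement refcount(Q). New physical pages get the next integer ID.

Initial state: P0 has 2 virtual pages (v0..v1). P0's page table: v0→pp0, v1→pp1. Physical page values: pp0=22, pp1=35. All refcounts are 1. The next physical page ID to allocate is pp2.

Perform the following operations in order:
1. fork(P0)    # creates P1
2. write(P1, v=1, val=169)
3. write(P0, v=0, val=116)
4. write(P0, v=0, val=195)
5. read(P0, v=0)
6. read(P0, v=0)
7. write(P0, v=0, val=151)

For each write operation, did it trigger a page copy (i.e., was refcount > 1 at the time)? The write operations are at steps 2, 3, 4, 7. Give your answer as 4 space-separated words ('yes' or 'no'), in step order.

Op 1: fork(P0) -> P1. 2 ppages; refcounts: pp0:2 pp1:2
Op 2: write(P1, v1, 169). refcount(pp1)=2>1 -> COPY to pp2. 3 ppages; refcounts: pp0:2 pp1:1 pp2:1
Op 3: write(P0, v0, 116). refcount(pp0)=2>1 -> COPY to pp3. 4 ppages; refcounts: pp0:1 pp1:1 pp2:1 pp3:1
Op 4: write(P0, v0, 195). refcount(pp3)=1 -> write in place. 4 ppages; refcounts: pp0:1 pp1:1 pp2:1 pp3:1
Op 5: read(P0, v0) -> 195. No state change.
Op 6: read(P0, v0) -> 195. No state change.
Op 7: write(P0, v0, 151). refcount(pp3)=1 -> write in place. 4 ppages; refcounts: pp0:1 pp1:1 pp2:1 pp3:1

yes yes no no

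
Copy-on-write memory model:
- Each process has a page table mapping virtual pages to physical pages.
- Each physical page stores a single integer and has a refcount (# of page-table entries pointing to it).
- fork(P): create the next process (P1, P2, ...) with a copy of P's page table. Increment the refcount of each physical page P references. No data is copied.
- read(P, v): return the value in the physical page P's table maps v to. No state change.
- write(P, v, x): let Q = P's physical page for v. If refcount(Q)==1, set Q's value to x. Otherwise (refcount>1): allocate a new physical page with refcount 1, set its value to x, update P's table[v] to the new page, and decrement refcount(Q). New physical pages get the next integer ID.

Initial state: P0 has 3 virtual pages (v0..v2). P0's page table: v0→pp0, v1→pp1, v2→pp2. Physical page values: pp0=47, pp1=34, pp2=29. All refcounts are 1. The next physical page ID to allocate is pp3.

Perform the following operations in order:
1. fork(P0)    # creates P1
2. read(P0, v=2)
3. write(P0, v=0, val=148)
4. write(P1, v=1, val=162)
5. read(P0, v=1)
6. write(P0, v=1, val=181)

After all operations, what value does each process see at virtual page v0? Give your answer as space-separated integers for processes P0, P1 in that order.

Answer: 148 47

Derivation:
Op 1: fork(P0) -> P1. 3 ppages; refcounts: pp0:2 pp1:2 pp2:2
Op 2: read(P0, v2) -> 29. No state change.
Op 3: write(P0, v0, 148). refcount(pp0)=2>1 -> COPY to pp3. 4 ppages; refcounts: pp0:1 pp1:2 pp2:2 pp3:1
Op 4: write(P1, v1, 162). refcount(pp1)=2>1 -> COPY to pp4. 5 ppages; refcounts: pp0:1 pp1:1 pp2:2 pp3:1 pp4:1
Op 5: read(P0, v1) -> 34. No state change.
Op 6: write(P0, v1, 181). refcount(pp1)=1 -> write in place. 5 ppages; refcounts: pp0:1 pp1:1 pp2:2 pp3:1 pp4:1
P0: v0 -> pp3 = 148
P1: v0 -> pp0 = 47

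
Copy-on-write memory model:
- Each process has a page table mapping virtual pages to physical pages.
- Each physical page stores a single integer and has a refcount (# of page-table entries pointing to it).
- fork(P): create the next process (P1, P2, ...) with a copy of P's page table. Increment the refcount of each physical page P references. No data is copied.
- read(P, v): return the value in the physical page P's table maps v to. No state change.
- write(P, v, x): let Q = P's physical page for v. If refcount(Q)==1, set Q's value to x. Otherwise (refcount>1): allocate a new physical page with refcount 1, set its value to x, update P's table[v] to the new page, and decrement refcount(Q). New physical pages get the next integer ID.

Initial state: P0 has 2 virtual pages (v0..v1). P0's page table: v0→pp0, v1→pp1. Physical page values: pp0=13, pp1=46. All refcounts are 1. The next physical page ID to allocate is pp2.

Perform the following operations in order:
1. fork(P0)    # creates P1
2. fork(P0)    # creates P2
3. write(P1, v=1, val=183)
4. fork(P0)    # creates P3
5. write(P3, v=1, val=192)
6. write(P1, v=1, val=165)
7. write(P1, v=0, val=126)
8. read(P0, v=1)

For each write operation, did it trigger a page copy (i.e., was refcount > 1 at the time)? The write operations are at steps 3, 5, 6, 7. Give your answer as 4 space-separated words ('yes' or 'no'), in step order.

Op 1: fork(P0) -> P1. 2 ppages; refcounts: pp0:2 pp1:2
Op 2: fork(P0) -> P2. 2 ppages; refcounts: pp0:3 pp1:3
Op 3: write(P1, v1, 183). refcount(pp1)=3>1 -> COPY to pp2. 3 ppages; refcounts: pp0:3 pp1:2 pp2:1
Op 4: fork(P0) -> P3. 3 ppages; refcounts: pp0:4 pp1:3 pp2:1
Op 5: write(P3, v1, 192). refcount(pp1)=3>1 -> COPY to pp3. 4 ppages; refcounts: pp0:4 pp1:2 pp2:1 pp3:1
Op 6: write(P1, v1, 165). refcount(pp2)=1 -> write in place. 4 ppages; refcounts: pp0:4 pp1:2 pp2:1 pp3:1
Op 7: write(P1, v0, 126). refcount(pp0)=4>1 -> COPY to pp4. 5 ppages; refcounts: pp0:3 pp1:2 pp2:1 pp3:1 pp4:1
Op 8: read(P0, v1) -> 46. No state change.

yes yes no yes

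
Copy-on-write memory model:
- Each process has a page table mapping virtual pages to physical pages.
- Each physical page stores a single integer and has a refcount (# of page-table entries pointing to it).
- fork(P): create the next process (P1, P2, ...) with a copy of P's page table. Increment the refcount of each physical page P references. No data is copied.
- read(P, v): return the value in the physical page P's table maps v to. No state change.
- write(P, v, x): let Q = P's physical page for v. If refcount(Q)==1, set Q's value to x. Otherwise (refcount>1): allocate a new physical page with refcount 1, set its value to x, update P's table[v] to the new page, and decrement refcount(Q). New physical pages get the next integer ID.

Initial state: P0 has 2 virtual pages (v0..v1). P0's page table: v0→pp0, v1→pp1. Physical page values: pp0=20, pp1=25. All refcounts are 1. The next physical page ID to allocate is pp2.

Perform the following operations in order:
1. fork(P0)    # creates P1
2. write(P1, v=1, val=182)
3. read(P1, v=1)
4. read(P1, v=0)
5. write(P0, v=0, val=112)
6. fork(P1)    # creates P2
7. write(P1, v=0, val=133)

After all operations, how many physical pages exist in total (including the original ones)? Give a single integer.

Op 1: fork(P0) -> P1. 2 ppages; refcounts: pp0:2 pp1:2
Op 2: write(P1, v1, 182). refcount(pp1)=2>1 -> COPY to pp2. 3 ppages; refcounts: pp0:2 pp1:1 pp2:1
Op 3: read(P1, v1) -> 182. No state change.
Op 4: read(P1, v0) -> 20. No state change.
Op 5: write(P0, v0, 112). refcount(pp0)=2>1 -> COPY to pp3. 4 ppages; refcounts: pp0:1 pp1:1 pp2:1 pp3:1
Op 6: fork(P1) -> P2. 4 ppages; refcounts: pp0:2 pp1:1 pp2:2 pp3:1
Op 7: write(P1, v0, 133). refcount(pp0)=2>1 -> COPY to pp4. 5 ppages; refcounts: pp0:1 pp1:1 pp2:2 pp3:1 pp4:1

Answer: 5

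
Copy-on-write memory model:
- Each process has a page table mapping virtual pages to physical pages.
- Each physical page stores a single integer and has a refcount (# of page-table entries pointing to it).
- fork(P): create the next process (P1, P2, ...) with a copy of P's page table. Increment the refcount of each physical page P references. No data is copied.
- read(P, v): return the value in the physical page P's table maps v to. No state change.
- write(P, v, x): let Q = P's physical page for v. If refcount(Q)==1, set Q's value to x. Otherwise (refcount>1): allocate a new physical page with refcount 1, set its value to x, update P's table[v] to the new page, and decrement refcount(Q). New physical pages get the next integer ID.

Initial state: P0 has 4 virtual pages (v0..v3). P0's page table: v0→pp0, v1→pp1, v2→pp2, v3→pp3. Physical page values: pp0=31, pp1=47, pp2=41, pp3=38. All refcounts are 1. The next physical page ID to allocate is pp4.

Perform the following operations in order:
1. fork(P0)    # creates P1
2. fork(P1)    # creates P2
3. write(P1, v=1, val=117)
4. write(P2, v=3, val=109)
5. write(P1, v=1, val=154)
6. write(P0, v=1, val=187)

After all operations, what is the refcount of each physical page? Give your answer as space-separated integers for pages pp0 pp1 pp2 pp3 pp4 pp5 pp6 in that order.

Op 1: fork(P0) -> P1. 4 ppages; refcounts: pp0:2 pp1:2 pp2:2 pp3:2
Op 2: fork(P1) -> P2. 4 ppages; refcounts: pp0:3 pp1:3 pp2:3 pp3:3
Op 3: write(P1, v1, 117). refcount(pp1)=3>1 -> COPY to pp4. 5 ppages; refcounts: pp0:3 pp1:2 pp2:3 pp3:3 pp4:1
Op 4: write(P2, v3, 109). refcount(pp3)=3>1 -> COPY to pp5. 6 ppages; refcounts: pp0:3 pp1:2 pp2:3 pp3:2 pp4:1 pp5:1
Op 5: write(P1, v1, 154). refcount(pp4)=1 -> write in place. 6 ppages; refcounts: pp0:3 pp1:2 pp2:3 pp3:2 pp4:1 pp5:1
Op 6: write(P0, v1, 187). refcount(pp1)=2>1 -> COPY to pp6. 7 ppages; refcounts: pp0:3 pp1:1 pp2:3 pp3:2 pp4:1 pp5:1 pp6:1

Answer: 3 1 3 2 1 1 1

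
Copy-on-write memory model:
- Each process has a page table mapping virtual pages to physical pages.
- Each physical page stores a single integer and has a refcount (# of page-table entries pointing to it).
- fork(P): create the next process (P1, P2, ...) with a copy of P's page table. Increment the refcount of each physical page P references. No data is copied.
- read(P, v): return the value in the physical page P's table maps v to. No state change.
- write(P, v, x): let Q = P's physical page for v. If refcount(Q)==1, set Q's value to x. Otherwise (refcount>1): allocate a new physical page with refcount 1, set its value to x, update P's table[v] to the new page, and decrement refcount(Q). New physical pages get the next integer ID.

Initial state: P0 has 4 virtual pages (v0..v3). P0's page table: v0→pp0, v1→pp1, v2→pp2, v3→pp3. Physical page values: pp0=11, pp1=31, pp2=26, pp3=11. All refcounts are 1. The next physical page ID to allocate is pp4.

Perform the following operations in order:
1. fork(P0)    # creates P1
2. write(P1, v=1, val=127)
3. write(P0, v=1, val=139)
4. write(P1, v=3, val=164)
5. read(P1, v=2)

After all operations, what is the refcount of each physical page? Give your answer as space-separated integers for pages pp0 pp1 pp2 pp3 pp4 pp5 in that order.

Answer: 2 1 2 1 1 1

Derivation:
Op 1: fork(P0) -> P1. 4 ppages; refcounts: pp0:2 pp1:2 pp2:2 pp3:2
Op 2: write(P1, v1, 127). refcount(pp1)=2>1 -> COPY to pp4. 5 ppages; refcounts: pp0:2 pp1:1 pp2:2 pp3:2 pp4:1
Op 3: write(P0, v1, 139). refcount(pp1)=1 -> write in place. 5 ppages; refcounts: pp0:2 pp1:1 pp2:2 pp3:2 pp4:1
Op 4: write(P1, v3, 164). refcount(pp3)=2>1 -> COPY to pp5. 6 ppages; refcounts: pp0:2 pp1:1 pp2:2 pp3:1 pp4:1 pp5:1
Op 5: read(P1, v2) -> 26. No state change.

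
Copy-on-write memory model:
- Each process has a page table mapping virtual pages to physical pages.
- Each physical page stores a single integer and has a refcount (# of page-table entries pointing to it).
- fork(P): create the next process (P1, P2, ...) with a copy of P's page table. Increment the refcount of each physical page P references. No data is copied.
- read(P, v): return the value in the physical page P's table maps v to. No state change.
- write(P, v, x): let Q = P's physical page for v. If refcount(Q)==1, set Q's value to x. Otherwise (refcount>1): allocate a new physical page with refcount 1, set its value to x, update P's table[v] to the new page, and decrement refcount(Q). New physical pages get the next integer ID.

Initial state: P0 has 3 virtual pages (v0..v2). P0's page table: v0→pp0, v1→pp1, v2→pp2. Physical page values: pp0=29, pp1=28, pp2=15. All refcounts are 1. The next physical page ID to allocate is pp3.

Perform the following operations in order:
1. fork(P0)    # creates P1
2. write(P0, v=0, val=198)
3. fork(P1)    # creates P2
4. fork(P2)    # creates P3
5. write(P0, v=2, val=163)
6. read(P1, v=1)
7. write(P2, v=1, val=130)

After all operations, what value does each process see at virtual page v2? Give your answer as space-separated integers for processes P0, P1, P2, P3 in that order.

Op 1: fork(P0) -> P1. 3 ppages; refcounts: pp0:2 pp1:2 pp2:2
Op 2: write(P0, v0, 198). refcount(pp0)=2>1 -> COPY to pp3. 4 ppages; refcounts: pp0:1 pp1:2 pp2:2 pp3:1
Op 3: fork(P1) -> P2. 4 ppages; refcounts: pp0:2 pp1:3 pp2:3 pp3:1
Op 4: fork(P2) -> P3. 4 ppages; refcounts: pp0:3 pp1:4 pp2:4 pp3:1
Op 5: write(P0, v2, 163). refcount(pp2)=4>1 -> COPY to pp4. 5 ppages; refcounts: pp0:3 pp1:4 pp2:3 pp3:1 pp4:1
Op 6: read(P1, v1) -> 28. No state change.
Op 7: write(P2, v1, 130). refcount(pp1)=4>1 -> COPY to pp5. 6 ppages; refcounts: pp0:3 pp1:3 pp2:3 pp3:1 pp4:1 pp5:1
P0: v2 -> pp4 = 163
P1: v2 -> pp2 = 15
P2: v2 -> pp2 = 15
P3: v2 -> pp2 = 15

Answer: 163 15 15 15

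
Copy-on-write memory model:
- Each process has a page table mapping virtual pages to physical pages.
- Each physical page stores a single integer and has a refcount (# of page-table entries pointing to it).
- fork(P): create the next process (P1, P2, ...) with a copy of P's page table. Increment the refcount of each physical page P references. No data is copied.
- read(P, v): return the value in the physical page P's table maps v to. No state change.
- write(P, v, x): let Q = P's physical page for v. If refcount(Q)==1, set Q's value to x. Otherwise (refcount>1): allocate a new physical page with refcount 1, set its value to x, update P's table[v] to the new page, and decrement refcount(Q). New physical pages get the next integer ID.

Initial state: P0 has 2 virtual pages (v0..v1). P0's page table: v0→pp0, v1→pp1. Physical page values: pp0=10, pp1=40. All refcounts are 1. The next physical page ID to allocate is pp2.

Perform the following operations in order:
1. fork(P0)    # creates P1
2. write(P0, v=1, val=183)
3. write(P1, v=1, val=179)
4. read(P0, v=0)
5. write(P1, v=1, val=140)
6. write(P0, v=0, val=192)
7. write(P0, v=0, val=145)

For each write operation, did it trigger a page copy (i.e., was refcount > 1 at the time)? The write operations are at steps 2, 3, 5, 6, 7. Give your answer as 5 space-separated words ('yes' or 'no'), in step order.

Op 1: fork(P0) -> P1. 2 ppages; refcounts: pp0:2 pp1:2
Op 2: write(P0, v1, 183). refcount(pp1)=2>1 -> COPY to pp2. 3 ppages; refcounts: pp0:2 pp1:1 pp2:1
Op 3: write(P1, v1, 179). refcount(pp1)=1 -> write in place. 3 ppages; refcounts: pp0:2 pp1:1 pp2:1
Op 4: read(P0, v0) -> 10. No state change.
Op 5: write(P1, v1, 140). refcount(pp1)=1 -> write in place. 3 ppages; refcounts: pp0:2 pp1:1 pp2:1
Op 6: write(P0, v0, 192). refcount(pp0)=2>1 -> COPY to pp3. 4 ppages; refcounts: pp0:1 pp1:1 pp2:1 pp3:1
Op 7: write(P0, v0, 145). refcount(pp3)=1 -> write in place. 4 ppages; refcounts: pp0:1 pp1:1 pp2:1 pp3:1

yes no no yes no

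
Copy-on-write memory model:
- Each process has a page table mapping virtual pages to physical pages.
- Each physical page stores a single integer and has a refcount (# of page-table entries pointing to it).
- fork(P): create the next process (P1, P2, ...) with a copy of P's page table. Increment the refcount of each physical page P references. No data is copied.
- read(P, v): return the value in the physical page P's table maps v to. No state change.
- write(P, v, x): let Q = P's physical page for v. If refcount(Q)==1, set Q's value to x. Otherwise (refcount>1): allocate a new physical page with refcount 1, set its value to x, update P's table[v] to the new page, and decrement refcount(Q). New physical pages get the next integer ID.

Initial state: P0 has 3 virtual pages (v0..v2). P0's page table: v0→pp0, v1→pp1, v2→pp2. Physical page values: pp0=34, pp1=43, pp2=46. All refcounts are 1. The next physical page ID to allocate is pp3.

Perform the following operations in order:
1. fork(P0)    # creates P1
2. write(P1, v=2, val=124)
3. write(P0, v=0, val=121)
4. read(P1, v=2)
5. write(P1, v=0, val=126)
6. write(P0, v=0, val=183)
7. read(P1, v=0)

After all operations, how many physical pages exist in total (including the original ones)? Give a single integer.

Op 1: fork(P0) -> P1. 3 ppages; refcounts: pp0:2 pp1:2 pp2:2
Op 2: write(P1, v2, 124). refcount(pp2)=2>1 -> COPY to pp3. 4 ppages; refcounts: pp0:2 pp1:2 pp2:1 pp3:1
Op 3: write(P0, v0, 121). refcount(pp0)=2>1 -> COPY to pp4. 5 ppages; refcounts: pp0:1 pp1:2 pp2:1 pp3:1 pp4:1
Op 4: read(P1, v2) -> 124. No state change.
Op 5: write(P1, v0, 126). refcount(pp0)=1 -> write in place. 5 ppages; refcounts: pp0:1 pp1:2 pp2:1 pp3:1 pp4:1
Op 6: write(P0, v0, 183). refcount(pp4)=1 -> write in place. 5 ppages; refcounts: pp0:1 pp1:2 pp2:1 pp3:1 pp4:1
Op 7: read(P1, v0) -> 126. No state change.

Answer: 5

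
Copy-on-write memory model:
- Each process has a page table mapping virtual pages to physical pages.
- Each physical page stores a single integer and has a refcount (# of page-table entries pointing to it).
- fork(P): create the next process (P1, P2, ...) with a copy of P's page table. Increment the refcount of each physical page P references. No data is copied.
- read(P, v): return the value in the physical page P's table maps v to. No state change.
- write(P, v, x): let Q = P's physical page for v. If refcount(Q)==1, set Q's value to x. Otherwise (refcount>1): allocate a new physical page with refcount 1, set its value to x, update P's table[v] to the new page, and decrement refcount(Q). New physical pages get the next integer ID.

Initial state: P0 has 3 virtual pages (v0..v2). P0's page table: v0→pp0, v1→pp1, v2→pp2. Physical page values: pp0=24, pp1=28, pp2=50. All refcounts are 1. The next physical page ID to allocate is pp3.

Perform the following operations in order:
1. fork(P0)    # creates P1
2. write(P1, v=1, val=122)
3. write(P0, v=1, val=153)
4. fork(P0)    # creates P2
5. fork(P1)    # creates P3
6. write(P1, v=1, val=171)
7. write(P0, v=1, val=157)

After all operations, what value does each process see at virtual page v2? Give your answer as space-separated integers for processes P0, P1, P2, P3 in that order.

Op 1: fork(P0) -> P1. 3 ppages; refcounts: pp0:2 pp1:2 pp2:2
Op 2: write(P1, v1, 122). refcount(pp1)=2>1 -> COPY to pp3. 4 ppages; refcounts: pp0:2 pp1:1 pp2:2 pp3:1
Op 3: write(P0, v1, 153). refcount(pp1)=1 -> write in place. 4 ppages; refcounts: pp0:2 pp1:1 pp2:2 pp3:1
Op 4: fork(P0) -> P2. 4 ppages; refcounts: pp0:3 pp1:2 pp2:3 pp3:1
Op 5: fork(P1) -> P3. 4 ppages; refcounts: pp0:4 pp1:2 pp2:4 pp3:2
Op 6: write(P1, v1, 171). refcount(pp3)=2>1 -> COPY to pp4. 5 ppages; refcounts: pp0:4 pp1:2 pp2:4 pp3:1 pp4:1
Op 7: write(P0, v1, 157). refcount(pp1)=2>1 -> COPY to pp5. 6 ppages; refcounts: pp0:4 pp1:1 pp2:4 pp3:1 pp4:1 pp5:1
P0: v2 -> pp2 = 50
P1: v2 -> pp2 = 50
P2: v2 -> pp2 = 50
P3: v2 -> pp2 = 50

Answer: 50 50 50 50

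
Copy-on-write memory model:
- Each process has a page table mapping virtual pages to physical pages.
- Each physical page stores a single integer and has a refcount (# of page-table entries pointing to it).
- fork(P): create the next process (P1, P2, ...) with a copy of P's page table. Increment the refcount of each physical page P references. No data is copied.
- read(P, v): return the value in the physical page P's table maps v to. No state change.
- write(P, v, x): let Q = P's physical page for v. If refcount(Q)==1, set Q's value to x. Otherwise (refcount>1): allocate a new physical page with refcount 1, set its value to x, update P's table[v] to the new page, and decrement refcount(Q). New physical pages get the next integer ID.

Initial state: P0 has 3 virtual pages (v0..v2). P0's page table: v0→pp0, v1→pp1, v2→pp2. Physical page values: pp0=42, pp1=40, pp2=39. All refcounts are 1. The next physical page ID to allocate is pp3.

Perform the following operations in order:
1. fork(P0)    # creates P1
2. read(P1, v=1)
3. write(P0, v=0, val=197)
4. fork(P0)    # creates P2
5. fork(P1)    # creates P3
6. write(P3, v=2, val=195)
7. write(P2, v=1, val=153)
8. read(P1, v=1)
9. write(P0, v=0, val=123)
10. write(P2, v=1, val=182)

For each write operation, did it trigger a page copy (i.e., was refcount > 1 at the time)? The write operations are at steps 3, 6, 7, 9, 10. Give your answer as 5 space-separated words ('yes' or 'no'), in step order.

Op 1: fork(P0) -> P1. 3 ppages; refcounts: pp0:2 pp1:2 pp2:2
Op 2: read(P1, v1) -> 40. No state change.
Op 3: write(P0, v0, 197). refcount(pp0)=2>1 -> COPY to pp3. 4 ppages; refcounts: pp0:1 pp1:2 pp2:2 pp3:1
Op 4: fork(P0) -> P2. 4 ppages; refcounts: pp0:1 pp1:3 pp2:3 pp3:2
Op 5: fork(P1) -> P3. 4 ppages; refcounts: pp0:2 pp1:4 pp2:4 pp3:2
Op 6: write(P3, v2, 195). refcount(pp2)=4>1 -> COPY to pp4. 5 ppages; refcounts: pp0:2 pp1:4 pp2:3 pp3:2 pp4:1
Op 7: write(P2, v1, 153). refcount(pp1)=4>1 -> COPY to pp5. 6 ppages; refcounts: pp0:2 pp1:3 pp2:3 pp3:2 pp4:1 pp5:1
Op 8: read(P1, v1) -> 40. No state change.
Op 9: write(P0, v0, 123). refcount(pp3)=2>1 -> COPY to pp6. 7 ppages; refcounts: pp0:2 pp1:3 pp2:3 pp3:1 pp4:1 pp5:1 pp6:1
Op 10: write(P2, v1, 182). refcount(pp5)=1 -> write in place. 7 ppages; refcounts: pp0:2 pp1:3 pp2:3 pp3:1 pp4:1 pp5:1 pp6:1

yes yes yes yes no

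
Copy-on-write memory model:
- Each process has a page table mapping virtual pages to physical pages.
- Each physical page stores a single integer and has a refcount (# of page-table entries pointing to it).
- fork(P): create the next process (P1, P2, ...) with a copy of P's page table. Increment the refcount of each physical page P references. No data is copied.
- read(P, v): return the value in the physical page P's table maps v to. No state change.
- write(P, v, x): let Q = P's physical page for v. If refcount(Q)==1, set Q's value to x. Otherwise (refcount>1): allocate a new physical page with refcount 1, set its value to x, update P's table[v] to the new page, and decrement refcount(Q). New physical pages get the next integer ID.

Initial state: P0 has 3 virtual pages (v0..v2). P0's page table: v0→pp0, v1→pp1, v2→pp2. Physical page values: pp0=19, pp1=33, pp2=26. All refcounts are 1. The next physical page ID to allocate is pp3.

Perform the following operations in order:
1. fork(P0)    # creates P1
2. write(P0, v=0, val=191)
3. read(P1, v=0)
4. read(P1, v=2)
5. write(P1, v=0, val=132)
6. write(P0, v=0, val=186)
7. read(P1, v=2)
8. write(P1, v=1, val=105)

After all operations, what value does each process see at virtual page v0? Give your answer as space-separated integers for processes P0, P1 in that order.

Answer: 186 132

Derivation:
Op 1: fork(P0) -> P1. 3 ppages; refcounts: pp0:2 pp1:2 pp2:2
Op 2: write(P0, v0, 191). refcount(pp0)=2>1 -> COPY to pp3. 4 ppages; refcounts: pp0:1 pp1:2 pp2:2 pp3:1
Op 3: read(P1, v0) -> 19. No state change.
Op 4: read(P1, v2) -> 26. No state change.
Op 5: write(P1, v0, 132). refcount(pp0)=1 -> write in place. 4 ppages; refcounts: pp0:1 pp1:2 pp2:2 pp3:1
Op 6: write(P0, v0, 186). refcount(pp3)=1 -> write in place. 4 ppages; refcounts: pp0:1 pp1:2 pp2:2 pp3:1
Op 7: read(P1, v2) -> 26. No state change.
Op 8: write(P1, v1, 105). refcount(pp1)=2>1 -> COPY to pp4. 5 ppages; refcounts: pp0:1 pp1:1 pp2:2 pp3:1 pp4:1
P0: v0 -> pp3 = 186
P1: v0 -> pp0 = 132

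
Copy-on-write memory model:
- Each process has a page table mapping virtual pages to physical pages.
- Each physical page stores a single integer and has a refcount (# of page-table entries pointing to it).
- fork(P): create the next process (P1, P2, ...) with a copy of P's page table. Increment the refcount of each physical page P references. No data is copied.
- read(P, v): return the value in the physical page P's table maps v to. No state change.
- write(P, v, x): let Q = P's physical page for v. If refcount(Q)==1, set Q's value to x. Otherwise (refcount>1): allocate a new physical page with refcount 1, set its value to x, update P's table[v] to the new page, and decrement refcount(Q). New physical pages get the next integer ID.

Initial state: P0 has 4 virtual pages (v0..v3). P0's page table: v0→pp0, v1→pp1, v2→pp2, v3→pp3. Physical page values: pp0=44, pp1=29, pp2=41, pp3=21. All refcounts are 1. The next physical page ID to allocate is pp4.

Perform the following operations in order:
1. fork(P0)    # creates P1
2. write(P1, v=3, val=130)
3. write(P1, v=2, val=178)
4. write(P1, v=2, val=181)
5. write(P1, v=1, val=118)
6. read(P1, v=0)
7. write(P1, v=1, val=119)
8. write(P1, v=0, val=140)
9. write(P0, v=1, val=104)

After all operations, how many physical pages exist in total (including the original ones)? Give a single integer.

Answer: 8

Derivation:
Op 1: fork(P0) -> P1. 4 ppages; refcounts: pp0:2 pp1:2 pp2:2 pp3:2
Op 2: write(P1, v3, 130). refcount(pp3)=2>1 -> COPY to pp4. 5 ppages; refcounts: pp0:2 pp1:2 pp2:2 pp3:1 pp4:1
Op 3: write(P1, v2, 178). refcount(pp2)=2>1 -> COPY to pp5. 6 ppages; refcounts: pp0:2 pp1:2 pp2:1 pp3:1 pp4:1 pp5:1
Op 4: write(P1, v2, 181). refcount(pp5)=1 -> write in place. 6 ppages; refcounts: pp0:2 pp1:2 pp2:1 pp3:1 pp4:1 pp5:1
Op 5: write(P1, v1, 118). refcount(pp1)=2>1 -> COPY to pp6. 7 ppages; refcounts: pp0:2 pp1:1 pp2:1 pp3:1 pp4:1 pp5:1 pp6:1
Op 6: read(P1, v0) -> 44. No state change.
Op 7: write(P1, v1, 119). refcount(pp6)=1 -> write in place. 7 ppages; refcounts: pp0:2 pp1:1 pp2:1 pp3:1 pp4:1 pp5:1 pp6:1
Op 8: write(P1, v0, 140). refcount(pp0)=2>1 -> COPY to pp7. 8 ppages; refcounts: pp0:1 pp1:1 pp2:1 pp3:1 pp4:1 pp5:1 pp6:1 pp7:1
Op 9: write(P0, v1, 104). refcount(pp1)=1 -> write in place. 8 ppages; refcounts: pp0:1 pp1:1 pp2:1 pp3:1 pp4:1 pp5:1 pp6:1 pp7:1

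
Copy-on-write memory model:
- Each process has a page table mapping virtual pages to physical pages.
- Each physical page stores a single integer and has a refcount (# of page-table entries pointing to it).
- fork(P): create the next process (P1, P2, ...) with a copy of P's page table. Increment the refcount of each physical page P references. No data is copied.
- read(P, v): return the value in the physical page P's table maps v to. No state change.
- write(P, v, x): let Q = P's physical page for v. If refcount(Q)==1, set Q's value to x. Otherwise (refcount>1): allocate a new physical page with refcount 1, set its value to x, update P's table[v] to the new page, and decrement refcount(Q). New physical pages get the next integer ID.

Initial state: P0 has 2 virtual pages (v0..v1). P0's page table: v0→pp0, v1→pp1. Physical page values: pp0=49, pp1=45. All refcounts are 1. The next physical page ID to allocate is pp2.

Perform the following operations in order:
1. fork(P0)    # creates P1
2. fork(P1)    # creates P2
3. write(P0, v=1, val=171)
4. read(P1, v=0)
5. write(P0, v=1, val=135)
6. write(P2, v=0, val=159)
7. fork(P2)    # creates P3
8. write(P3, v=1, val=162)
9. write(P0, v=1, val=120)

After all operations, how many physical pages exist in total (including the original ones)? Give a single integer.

Answer: 5

Derivation:
Op 1: fork(P0) -> P1. 2 ppages; refcounts: pp0:2 pp1:2
Op 2: fork(P1) -> P2. 2 ppages; refcounts: pp0:3 pp1:3
Op 3: write(P0, v1, 171). refcount(pp1)=3>1 -> COPY to pp2. 3 ppages; refcounts: pp0:3 pp1:2 pp2:1
Op 4: read(P1, v0) -> 49. No state change.
Op 5: write(P0, v1, 135). refcount(pp2)=1 -> write in place. 3 ppages; refcounts: pp0:3 pp1:2 pp2:1
Op 6: write(P2, v0, 159). refcount(pp0)=3>1 -> COPY to pp3. 4 ppages; refcounts: pp0:2 pp1:2 pp2:1 pp3:1
Op 7: fork(P2) -> P3. 4 ppages; refcounts: pp0:2 pp1:3 pp2:1 pp3:2
Op 8: write(P3, v1, 162). refcount(pp1)=3>1 -> COPY to pp4. 5 ppages; refcounts: pp0:2 pp1:2 pp2:1 pp3:2 pp4:1
Op 9: write(P0, v1, 120). refcount(pp2)=1 -> write in place. 5 ppages; refcounts: pp0:2 pp1:2 pp2:1 pp3:2 pp4:1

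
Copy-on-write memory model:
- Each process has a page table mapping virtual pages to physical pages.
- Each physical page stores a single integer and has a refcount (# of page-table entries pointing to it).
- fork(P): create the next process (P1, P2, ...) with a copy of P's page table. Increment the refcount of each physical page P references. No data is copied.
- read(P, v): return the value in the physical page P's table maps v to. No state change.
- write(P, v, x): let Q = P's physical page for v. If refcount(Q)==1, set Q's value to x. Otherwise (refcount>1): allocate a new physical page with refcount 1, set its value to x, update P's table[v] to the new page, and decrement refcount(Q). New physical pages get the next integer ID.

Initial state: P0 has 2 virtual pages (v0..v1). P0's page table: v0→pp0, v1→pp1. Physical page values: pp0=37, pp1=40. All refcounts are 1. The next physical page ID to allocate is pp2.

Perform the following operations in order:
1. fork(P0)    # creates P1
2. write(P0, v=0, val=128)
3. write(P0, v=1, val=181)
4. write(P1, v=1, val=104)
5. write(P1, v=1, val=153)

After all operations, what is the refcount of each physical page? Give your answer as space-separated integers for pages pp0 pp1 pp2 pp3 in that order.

Answer: 1 1 1 1

Derivation:
Op 1: fork(P0) -> P1. 2 ppages; refcounts: pp0:2 pp1:2
Op 2: write(P0, v0, 128). refcount(pp0)=2>1 -> COPY to pp2. 3 ppages; refcounts: pp0:1 pp1:2 pp2:1
Op 3: write(P0, v1, 181). refcount(pp1)=2>1 -> COPY to pp3. 4 ppages; refcounts: pp0:1 pp1:1 pp2:1 pp3:1
Op 4: write(P1, v1, 104). refcount(pp1)=1 -> write in place. 4 ppages; refcounts: pp0:1 pp1:1 pp2:1 pp3:1
Op 5: write(P1, v1, 153). refcount(pp1)=1 -> write in place. 4 ppages; refcounts: pp0:1 pp1:1 pp2:1 pp3:1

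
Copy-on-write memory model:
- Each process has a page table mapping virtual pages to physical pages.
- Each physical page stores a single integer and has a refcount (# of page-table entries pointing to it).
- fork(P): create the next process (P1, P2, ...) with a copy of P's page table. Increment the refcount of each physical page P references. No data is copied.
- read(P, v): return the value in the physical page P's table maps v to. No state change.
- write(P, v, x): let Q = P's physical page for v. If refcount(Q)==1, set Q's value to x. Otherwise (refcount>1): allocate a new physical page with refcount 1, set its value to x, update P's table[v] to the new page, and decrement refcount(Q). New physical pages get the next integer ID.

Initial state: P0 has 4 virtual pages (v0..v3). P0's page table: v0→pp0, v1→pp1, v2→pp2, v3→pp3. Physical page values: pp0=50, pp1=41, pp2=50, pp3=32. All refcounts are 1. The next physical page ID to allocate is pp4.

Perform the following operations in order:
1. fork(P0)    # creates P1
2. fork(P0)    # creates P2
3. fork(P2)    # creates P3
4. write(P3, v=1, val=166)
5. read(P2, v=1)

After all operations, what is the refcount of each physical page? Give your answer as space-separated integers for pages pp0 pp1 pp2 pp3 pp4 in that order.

Answer: 4 3 4 4 1

Derivation:
Op 1: fork(P0) -> P1. 4 ppages; refcounts: pp0:2 pp1:2 pp2:2 pp3:2
Op 2: fork(P0) -> P2. 4 ppages; refcounts: pp0:3 pp1:3 pp2:3 pp3:3
Op 3: fork(P2) -> P3. 4 ppages; refcounts: pp0:4 pp1:4 pp2:4 pp3:4
Op 4: write(P3, v1, 166). refcount(pp1)=4>1 -> COPY to pp4. 5 ppages; refcounts: pp0:4 pp1:3 pp2:4 pp3:4 pp4:1
Op 5: read(P2, v1) -> 41. No state change.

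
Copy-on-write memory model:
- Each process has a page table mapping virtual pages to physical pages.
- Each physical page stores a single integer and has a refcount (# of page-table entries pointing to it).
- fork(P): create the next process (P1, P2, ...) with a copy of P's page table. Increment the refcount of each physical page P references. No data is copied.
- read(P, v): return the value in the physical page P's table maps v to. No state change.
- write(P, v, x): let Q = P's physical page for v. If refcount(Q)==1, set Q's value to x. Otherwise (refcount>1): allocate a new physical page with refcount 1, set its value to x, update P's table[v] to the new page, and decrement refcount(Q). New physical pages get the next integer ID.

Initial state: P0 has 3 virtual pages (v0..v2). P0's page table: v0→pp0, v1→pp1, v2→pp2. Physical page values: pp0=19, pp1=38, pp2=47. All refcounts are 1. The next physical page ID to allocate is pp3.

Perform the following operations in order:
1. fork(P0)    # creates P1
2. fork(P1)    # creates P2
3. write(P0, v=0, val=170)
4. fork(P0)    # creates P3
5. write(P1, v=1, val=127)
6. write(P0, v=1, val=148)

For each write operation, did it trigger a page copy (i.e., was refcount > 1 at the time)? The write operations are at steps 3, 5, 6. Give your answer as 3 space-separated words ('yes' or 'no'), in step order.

Op 1: fork(P0) -> P1. 3 ppages; refcounts: pp0:2 pp1:2 pp2:2
Op 2: fork(P1) -> P2. 3 ppages; refcounts: pp0:3 pp1:3 pp2:3
Op 3: write(P0, v0, 170). refcount(pp0)=3>1 -> COPY to pp3. 4 ppages; refcounts: pp0:2 pp1:3 pp2:3 pp3:1
Op 4: fork(P0) -> P3. 4 ppages; refcounts: pp0:2 pp1:4 pp2:4 pp3:2
Op 5: write(P1, v1, 127). refcount(pp1)=4>1 -> COPY to pp4. 5 ppages; refcounts: pp0:2 pp1:3 pp2:4 pp3:2 pp4:1
Op 6: write(P0, v1, 148). refcount(pp1)=3>1 -> COPY to pp5. 6 ppages; refcounts: pp0:2 pp1:2 pp2:4 pp3:2 pp4:1 pp5:1

yes yes yes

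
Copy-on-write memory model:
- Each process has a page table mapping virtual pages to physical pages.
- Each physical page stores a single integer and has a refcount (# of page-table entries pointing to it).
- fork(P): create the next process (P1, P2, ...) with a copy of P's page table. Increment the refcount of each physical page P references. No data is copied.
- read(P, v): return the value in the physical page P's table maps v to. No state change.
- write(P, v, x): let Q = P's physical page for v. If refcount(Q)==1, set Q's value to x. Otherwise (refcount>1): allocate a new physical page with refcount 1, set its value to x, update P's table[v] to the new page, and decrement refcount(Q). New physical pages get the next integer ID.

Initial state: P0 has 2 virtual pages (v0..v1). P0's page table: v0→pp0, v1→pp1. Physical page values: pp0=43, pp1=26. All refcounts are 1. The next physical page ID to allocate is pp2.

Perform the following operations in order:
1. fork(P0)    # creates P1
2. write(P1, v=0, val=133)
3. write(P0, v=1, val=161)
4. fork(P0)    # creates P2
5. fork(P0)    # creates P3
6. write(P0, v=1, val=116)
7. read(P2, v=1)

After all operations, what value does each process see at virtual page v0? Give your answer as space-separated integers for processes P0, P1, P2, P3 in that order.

Op 1: fork(P0) -> P1. 2 ppages; refcounts: pp0:2 pp1:2
Op 2: write(P1, v0, 133). refcount(pp0)=2>1 -> COPY to pp2. 3 ppages; refcounts: pp0:1 pp1:2 pp2:1
Op 3: write(P0, v1, 161). refcount(pp1)=2>1 -> COPY to pp3. 4 ppages; refcounts: pp0:1 pp1:1 pp2:1 pp3:1
Op 4: fork(P0) -> P2. 4 ppages; refcounts: pp0:2 pp1:1 pp2:1 pp3:2
Op 5: fork(P0) -> P3. 4 ppages; refcounts: pp0:3 pp1:1 pp2:1 pp3:3
Op 6: write(P0, v1, 116). refcount(pp3)=3>1 -> COPY to pp4. 5 ppages; refcounts: pp0:3 pp1:1 pp2:1 pp3:2 pp4:1
Op 7: read(P2, v1) -> 161. No state change.
P0: v0 -> pp0 = 43
P1: v0 -> pp2 = 133
P2: v0 -> pp0 = 43
P3: v0 -> pp0 = 43

Answer: 43 133 43 43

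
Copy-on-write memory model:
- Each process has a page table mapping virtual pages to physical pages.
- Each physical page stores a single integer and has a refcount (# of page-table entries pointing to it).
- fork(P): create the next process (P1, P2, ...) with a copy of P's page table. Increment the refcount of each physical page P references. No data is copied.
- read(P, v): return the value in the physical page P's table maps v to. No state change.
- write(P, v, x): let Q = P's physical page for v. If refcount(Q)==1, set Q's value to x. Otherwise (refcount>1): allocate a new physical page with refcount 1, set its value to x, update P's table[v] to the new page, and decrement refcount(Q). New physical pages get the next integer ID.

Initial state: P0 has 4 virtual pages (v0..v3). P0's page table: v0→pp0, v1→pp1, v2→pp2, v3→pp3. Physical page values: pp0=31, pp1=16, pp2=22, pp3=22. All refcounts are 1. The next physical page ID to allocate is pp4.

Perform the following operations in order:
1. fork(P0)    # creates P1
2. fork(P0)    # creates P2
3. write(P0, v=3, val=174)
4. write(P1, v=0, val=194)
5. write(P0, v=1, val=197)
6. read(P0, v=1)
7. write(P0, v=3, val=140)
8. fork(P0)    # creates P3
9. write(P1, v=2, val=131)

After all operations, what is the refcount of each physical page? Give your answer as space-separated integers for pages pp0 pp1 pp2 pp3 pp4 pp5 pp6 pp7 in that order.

Answer: 3 2 3 2 2 1 2 1

Derivation:
Op 1: fork(P0) -> P1. 4 ppages; refcounts: pp0:2 pp1:2 pp2:2 pp3:2
Op 2: fork(P0) -> P2. 4 ppages; refcounts: pp0:3 pp1:3 pp2:3 pp3:3
Op 3: write(P0, v3, 174). refcount(pp3)=3>1 -> COPY to pp4. 5 ppages; refcounts: pp0:3 pp1:3 pp2:3 pp3:2 pp4:1
Op 4: write(P1, v0, 194). refcount(pp0)=3>1 -> COPY to pp5. 6 ppages; refcounts: pp0:2 pp1:3 pp2:3 pp3:2 pp4:1 pp5:1
Op 5: write(P0, v1, 197). refcount(pp1)=3>1 -> COPY to pp6. 7 ppages; refcounts: pp0:2 pp1:2 pp2:3 pp3:2 pp4:1 pp5:1 pp6:1
Op 6: read(P0, v1) -> 197. No state change.
Op 7: write(P0, v3, 140). refcount(pp4)=1 -> write in place. 7 ppages; refcounts: pp0:2 pp1:2 pp2:3 pp3:2 pp4:1 pp5:1 pp6:1
Op 8: fork(P0) -> P3. 7 ppages; refcounts: pp0:3 pp1:2 pp2:4 pp3:2 pp4:2 pp5:1 pp6:2
Op 9: write(P1, v2, 131). refcount(pp2)=4>1 -> COPY to pp7. 8 ppages; refcounts: pp0:3 pp1:2 pp2:3 pp3:2 pp4:2 pp5:1 pp6:2 pp7:1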